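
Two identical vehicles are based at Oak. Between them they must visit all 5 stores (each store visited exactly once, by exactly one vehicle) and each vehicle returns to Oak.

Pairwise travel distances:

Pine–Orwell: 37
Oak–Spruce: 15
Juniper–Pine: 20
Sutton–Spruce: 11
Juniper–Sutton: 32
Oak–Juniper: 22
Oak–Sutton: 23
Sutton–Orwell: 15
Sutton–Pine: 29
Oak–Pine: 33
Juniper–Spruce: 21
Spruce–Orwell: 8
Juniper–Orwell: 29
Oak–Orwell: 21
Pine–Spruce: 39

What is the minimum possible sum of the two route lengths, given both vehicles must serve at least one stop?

Minimum combined distance: 136.

Try each way of splitting the stops between the two vehicles (each non-empty) and, for each split, find the best tour for each vehicle:
  {Juniper} + {Sutton, Pine, Spruce, Orwell}: 44 + 100 = 144
  {Sutton} + {Juniper, Pine, Spruce, Orwell}: 46 + 102 = 148
  {Juniper, Sutton} + {Pine, Spruce, Orwell}: 77 + 93 = 170
  {Pine} + {Juniper, Sutton, Spruce, Orwell}: 66 + 89 = 155
  {Juniper, Pine} + {Sutton, Spruce, Orwell}: 75 + 61 = 136
  {Sutton, Pine} + {Juniper, Spruce, Orwell}: 85 + 72 = 157
  … (15 splits in total)
Best: vehicle 1 Oak → Juniper → Pine → Oak = 75; vehicle 2 Oak → Sutton → Orwell → Spruce → Oak = 61; combined 136.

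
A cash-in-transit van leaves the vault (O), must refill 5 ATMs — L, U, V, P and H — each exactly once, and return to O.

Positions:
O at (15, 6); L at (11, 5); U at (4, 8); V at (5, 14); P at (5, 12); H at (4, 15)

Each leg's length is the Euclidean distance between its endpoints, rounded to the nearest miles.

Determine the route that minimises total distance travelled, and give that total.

With 5 stops there are 5!/2 = 60 distinct round trips (a route and its reverse cost the same).
O - L - U - V - P - H - O: 4+8+6+2+3+14 = 37
O - L - U - V - H - P - O: 4+8+6+1+3+12 = 34
O - L - U - P - V - H - O: 4+8+4+2+1+14 = 33
O - L - U - P - H - V - O: 4+8+4+3+1+13 = 33
O - L - U - H - V - P - O: 4+8+7+1+2+12 = 34
O - L - U - H - P - V - O: 4+8+7+3+2+13 = 37
O - L - V - U - P - H - O: 4+11+6+4+3+14 = 42
O - L - V - U - H - P - O: 4+11+6+7+3+12 = 43
O - L - V - P - U - H - O: 4+11+2+4+7+14 = 42
O - L - V - P - H - U - O: 4+11+2+3+7+11 = 38
O - L - V - H - U - P - O: 4+11+1+7+4+12 = 39
O - L - V - H - P - U - O: 4+11+1+3+4+11 = 34
O - L - P - U - V - H - O: 4+9+4+6+1+14 = 38
O - L - P - U - H - V - O: 4+9+4+7+1+13 = 38
… (46 more)
The minimum is 33.
One optimal route: O → L → U → P → V → H → O (or its reverse).

Minimum total distance: 33 miles.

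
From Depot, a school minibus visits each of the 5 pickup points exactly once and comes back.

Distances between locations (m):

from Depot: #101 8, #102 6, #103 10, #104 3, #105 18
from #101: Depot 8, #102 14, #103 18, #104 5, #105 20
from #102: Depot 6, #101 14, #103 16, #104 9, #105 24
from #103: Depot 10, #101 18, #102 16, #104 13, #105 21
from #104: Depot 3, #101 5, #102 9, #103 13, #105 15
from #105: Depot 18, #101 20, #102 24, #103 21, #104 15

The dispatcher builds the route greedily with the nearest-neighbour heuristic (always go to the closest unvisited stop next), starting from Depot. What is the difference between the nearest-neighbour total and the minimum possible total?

The nearest-neighbour route is 6 m longer than optimal.

From Depot: #104=3, #102=6, #101=8, #103=10, #105=18 → choose #104 (3).
From #104: #101=5, #102=9, #103=13, #105=15 → choose #101 (5).
From #101: #102=14, #103=18, #105=20 → choose #102 (14).
From #102: #103=16, #105=24 → choose #103 (16).
From #103: #105=21 → choose #105 (21).
NN route Depot → #104 → #101 → #102 → #103 → #105 → Depot costs 77.
Optimal: Depot → #101 → #104 → #105 → #103 → #102 → Depot costs 71 (by enumerating all 60 distinct tours).
Excess = 77 − 71 = 6.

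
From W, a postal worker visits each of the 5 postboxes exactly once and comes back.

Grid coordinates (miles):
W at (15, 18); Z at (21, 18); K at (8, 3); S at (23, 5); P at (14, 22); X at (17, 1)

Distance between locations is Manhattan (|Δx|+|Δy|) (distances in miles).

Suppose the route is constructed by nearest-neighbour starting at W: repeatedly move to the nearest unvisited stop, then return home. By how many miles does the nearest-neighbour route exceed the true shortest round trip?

From W: P=5, Z=6, X=19, S=21, K=22 → choose P (5).
From P: Z=11, X=24, K=25, S=26 → choose Z (11).
From Z: S=15, X=21, K=28 → choose S (15).
From S: X=10, K=17 → choose X (10).
From X: K=11 → choose K (11).
NN route W → P → Z → S → X → K → W costs 74.
Optimal: W → Z → S → X → K → P → W costs 72 (by enumerating all 60 distinct tours).
Excess = 74 − 72 = 2.

2 miles longer than the optimal tour.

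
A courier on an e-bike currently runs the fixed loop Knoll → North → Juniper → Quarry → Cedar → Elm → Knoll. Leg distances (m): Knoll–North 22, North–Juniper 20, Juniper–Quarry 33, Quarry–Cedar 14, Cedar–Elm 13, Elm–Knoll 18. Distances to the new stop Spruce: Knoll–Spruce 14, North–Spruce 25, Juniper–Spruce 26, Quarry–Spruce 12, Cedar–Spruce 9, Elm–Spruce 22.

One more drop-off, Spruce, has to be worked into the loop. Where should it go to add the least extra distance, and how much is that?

Minimum extra distance: 5 m, inserting Spruce between Juniper and Quarry.

Insertion cost between consecutive stops i–j is d(i,Spruce) + d(Spruce,j) − d(i,j):
  between Knoll and North: 14 + 25 − 22 = 17
  between North and Juniper: 25 + 26 − 20 = 31
  between Juniper and Quarry: 26 + 12 − 33 = 5
  between Quarry and Cedar: 12 + 9 − 14 = 7
  between Cedar and Elm: 9 + 22 − 13 = 18
  between Elm and Knoll: 22 + 14 − 18 = 18
Cheapest insertion is between Juniper and Quarry, adding 5.
New total = 120 + 5 = 125.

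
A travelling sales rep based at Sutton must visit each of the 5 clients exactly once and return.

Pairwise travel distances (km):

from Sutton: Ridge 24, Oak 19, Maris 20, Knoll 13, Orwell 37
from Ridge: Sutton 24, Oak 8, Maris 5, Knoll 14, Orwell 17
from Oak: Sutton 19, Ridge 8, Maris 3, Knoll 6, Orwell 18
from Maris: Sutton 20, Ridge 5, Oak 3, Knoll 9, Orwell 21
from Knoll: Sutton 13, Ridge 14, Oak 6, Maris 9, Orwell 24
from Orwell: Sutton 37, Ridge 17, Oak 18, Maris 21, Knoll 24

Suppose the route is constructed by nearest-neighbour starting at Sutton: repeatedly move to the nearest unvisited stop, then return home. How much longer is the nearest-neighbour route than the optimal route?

Excess over optimum: 2 km.

Sutton: Knoll=13, Oak=19, Maris=20, Ridge=24, Orwell=37 ⇒ Knoll
Knoll: Oak=6, Maris=9, Ridge=14, Orwell=24 ⇒ Oak
Oak: Maris=3, Ridge=8, Orwell=18 ⇒ Maris
Maris: Ridge=5, Orwell=21 ⇒ Ridge
Ridge: Orwell=17 ⇒ Orwell
NN route Sutton → Knoll → Oak → Maris → Ridge → Orwell → Sutton costs 81.
Optimal: Sutton → Maris → Ridge → Orwell → Oak → Knoll → Sutton costs 79 (by enumerating all 60 distinct tours).
Excess = 81 − 79 = 2.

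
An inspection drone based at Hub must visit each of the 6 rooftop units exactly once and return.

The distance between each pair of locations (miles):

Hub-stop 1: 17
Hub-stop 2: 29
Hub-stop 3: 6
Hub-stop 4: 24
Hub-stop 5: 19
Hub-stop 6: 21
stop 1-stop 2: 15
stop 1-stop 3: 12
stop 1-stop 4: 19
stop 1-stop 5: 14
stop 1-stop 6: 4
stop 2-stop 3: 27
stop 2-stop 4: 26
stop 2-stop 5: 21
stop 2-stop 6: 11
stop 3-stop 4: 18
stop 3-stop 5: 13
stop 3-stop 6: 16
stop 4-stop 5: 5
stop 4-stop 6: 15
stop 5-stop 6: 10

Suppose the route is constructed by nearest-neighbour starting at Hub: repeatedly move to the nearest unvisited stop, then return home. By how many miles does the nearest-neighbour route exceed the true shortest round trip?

Excess over optimum: 10 miles.

From Hub: stop 3=6, stop 1=17, stop 5=19, stop 6=21, stop 4=24, stop 2=29 → choose stop 3 (6).
From stop 3: stop 1=12, stop 5=13, stop 6=16, stop 4=18, stop 2=27 → choose stop 1 (12).
From stop 1: stop 6=4, stop 5=14, stop 2=15, stop 4=19 → choose stop 6 (4).
From stop 6: stop 5=10, stop 2=11, stop 4=15 → choose stop 5 (10).
From stop 5: stop 4=5, stop 2=21 → choose stop 4 (5).
From stop 4: stop 2=26 → choose stop 2 (26).
NN route Hub → stop 3 → stop 1 → stop 6 → stop 5 → stop 4 → stop 2 → Hub costs 92.
Optimal: Hub → stop 1 → stop 2 → stop 6 → stop 4 → stop 5 → stop 3 → Hub costs 82 (by enumerating all 360 distinct tours).
Excess = 92 − 82 = 10.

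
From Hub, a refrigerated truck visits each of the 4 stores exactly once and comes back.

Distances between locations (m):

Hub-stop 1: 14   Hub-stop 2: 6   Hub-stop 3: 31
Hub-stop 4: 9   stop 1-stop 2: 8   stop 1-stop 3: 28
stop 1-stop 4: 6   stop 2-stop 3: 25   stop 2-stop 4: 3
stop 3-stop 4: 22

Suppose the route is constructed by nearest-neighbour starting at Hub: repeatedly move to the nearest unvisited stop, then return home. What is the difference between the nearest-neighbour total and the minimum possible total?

Hub: stop 2=6, stop 4=9, stop 1=14, stop 3=31 ⇒ stop 2
stop 2: stop 4=3, stop 1=8, stop 3=25 ⇒ stop 4
stop 4: stop 1=6, stop 3=22 ⇒ stop 1
stop 1: stop 3=28 ⇒ stop 3
NN route Hub → stop 2 → stop 4 → stop 1 → stop 3 → Hub costs 74.
Optimal: Hub → stop 1 → stop 3 → stop 4 → stop 2 → Hub costs 73 (by enumerating all 12 distinct tours).
Excess = 74 − 73 = 1.

1 m longer than the optimal tour.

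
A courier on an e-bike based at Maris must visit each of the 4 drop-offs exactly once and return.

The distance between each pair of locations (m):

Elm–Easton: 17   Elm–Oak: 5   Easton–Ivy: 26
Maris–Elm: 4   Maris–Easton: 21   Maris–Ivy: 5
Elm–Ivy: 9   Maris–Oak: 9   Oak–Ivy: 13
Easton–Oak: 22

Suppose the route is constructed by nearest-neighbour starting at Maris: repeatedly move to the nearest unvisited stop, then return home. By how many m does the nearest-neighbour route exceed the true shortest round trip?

From Maris: Elm=4, Ivy=5, Oak=9, Easton=21 → choose Elm (4).
From Elm: Oak=5, Ivy=9, Easton=17 → choose Oak (5).
From Oak: Ivy=13, Easton=22 → choose Ivy (13).
From Ivy: Easton=26 → choose Easton (26).
NN route Maris → Elm → Oak → Ivy → Easton → Maris costs 69.
Optimal: Maris → Elm → Easton → Oak → Ivy → Maris costs 61 (by enumerating all 12 distinct tours).
Excess = 69 − 61 = 8.

8 m longer than the optimal tour.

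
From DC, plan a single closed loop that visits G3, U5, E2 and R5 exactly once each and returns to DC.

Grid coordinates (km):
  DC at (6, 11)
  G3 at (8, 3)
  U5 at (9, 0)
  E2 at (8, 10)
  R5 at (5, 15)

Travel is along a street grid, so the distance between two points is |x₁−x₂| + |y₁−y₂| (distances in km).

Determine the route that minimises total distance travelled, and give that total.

Minimum total distance: 38 km.

There are 12 distinct closed tours to check (reversals are equivalent).
DC→G3→U5→E2→R5→DC: 10+4+11+8+5 = 38
DC→G3→U5→R5→E2→DC: 10+4+19+8+3 = 44
DC→G3→E2→U5→R5→DC: 10+7+11+19+5 = 52
DC→G3→E2→R5→U5→DC: 10+7+8+19+14 = 58
DC→G3→R5→U5→E2→DC: 10+15+19+11+3 = 58
DC→G3→R5→E2→U5→DC: 10+15+8+11+14 = 58
DC→U5→G3→E2→R5→DC: 14+4+7+8+5 = 38
DC→U5→G3→R5→E2→DC: 14+4+15+8+3 = 44
DC→U5→E2→G3→R5→DC: 14+11+7+15+5 = 52
DC→U5→R5→G3→E2→DC: 14+19+15+7+3 = 58
DC→E2→G3→U5→R5→DC: 3+7+4+19+5 = 38
DC→E2→U5→G3→R5→DC: 3+11+4+15+5 = 38
The minimum is 38.
One optimal route: DC → G3 → U5 → E2 → R5 → DC (or its reverse).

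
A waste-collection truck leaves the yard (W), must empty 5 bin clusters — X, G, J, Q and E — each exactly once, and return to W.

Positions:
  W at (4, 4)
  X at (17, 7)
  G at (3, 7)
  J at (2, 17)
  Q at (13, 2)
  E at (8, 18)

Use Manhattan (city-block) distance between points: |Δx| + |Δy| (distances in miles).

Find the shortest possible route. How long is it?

62 miles — the shortest possible round trip.

With 5 stops there are 5!/2 = 60 distinct round trips (a route and its reverse cost the same).
W - X - G - J - Q - E - W: 16+14+11+26+21+18 = 106
W - X - G - J - E - Q - W: 16+14+11+7+21+11 = 80
W - X - G - Q - J - E - W: 16+14+15+26+7+18 = 96
W - X - G - Q - E - J - W: 16+14+15+21+7+15 = 88
W - X - G - E - J - Q - W: 16+14+16+7+26+11 = 90
W - X - G - E - Q - J - W: 16+14+16+21+26+15 = 108
W - X - J - G - Q - E - W: 16+25+11+15+21+18 = 106
W - X - J - G - E - Q - W: 16+25+11+16+21+11 = 100
W - X - J - Q - G - E - W: 16+25+26+15+16+18 = 116
W - X - J - Q - E - G - W: 16+25+26+21+16+4 = 108
W - X - J - E - G - Q - W: 16+25+7+16+15+11 = 90
W - X - J - E - Q - G - W: 16+25+7+21+15+4 = 88
W - X - Q - G - J - E - W: 16+9+15+11+7+18 = 76
W - X - Q - G - E - J - W: 16+9+15+16+7+15 = 78
… (46 more)
W - G - J - E - X - Q - W: 4+11+7+20+9+11 = 62  ← best
The minimum is 62.
One optimal route: W → G → J → E → X → Q → W (or its reverse).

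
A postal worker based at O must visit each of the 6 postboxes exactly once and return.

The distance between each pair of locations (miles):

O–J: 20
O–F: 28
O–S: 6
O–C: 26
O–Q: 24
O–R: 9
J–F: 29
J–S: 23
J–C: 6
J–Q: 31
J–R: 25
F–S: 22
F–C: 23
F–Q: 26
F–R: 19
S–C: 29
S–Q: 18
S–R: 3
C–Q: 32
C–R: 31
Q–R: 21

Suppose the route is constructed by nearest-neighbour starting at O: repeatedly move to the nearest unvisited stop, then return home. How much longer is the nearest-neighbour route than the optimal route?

Excess over optimum: 7 miles.

From O: S=6, R=9, J=20, Q=24, C=26, F=28 → choose S (6).
From S: R=3, Q=18, F=22, J=23, C=29 → choose R (3).
From R: F=19, Q=21, J=25, C=31 → choose F (19).
From F: C=23, Q=26, J=29 → choose C (23).
From C: J=6, Q=32 → choose J (6).
From J: Q=31 → choose Q (31).
NN route O → S → R → F → C → J → Q → O costs 112.
Optimal: O → J → C → F → Q → S → R → O costs 105 (by enumerating all 360 distinct tours).
Excess = 112 − 105 = 7.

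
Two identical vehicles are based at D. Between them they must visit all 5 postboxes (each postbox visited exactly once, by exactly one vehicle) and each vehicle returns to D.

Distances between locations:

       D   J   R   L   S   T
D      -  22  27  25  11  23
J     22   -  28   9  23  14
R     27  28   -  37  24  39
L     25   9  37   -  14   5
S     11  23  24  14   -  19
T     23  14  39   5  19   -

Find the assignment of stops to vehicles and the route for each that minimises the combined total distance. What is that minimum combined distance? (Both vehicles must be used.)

114 — the smallest possible combined total.

Try each way of splitting the stops between the two vehicles (each non-empty) and, for each split, find the best tour for each vehicle:
  {J} + {R, L, S, T}: 44 + 93 = 137
  {R} + {J, L, S, T}: 54 + 66 = 120
  {J, R} + {L, S, T}: 77 + 53 = 130
  {L} + {J, R, S, T}: 50 + 99 = 149
  {J, L} + {R, S, T}: 56 + 93 = 149
  {R, L} + {J, S, T}: 89 + 66 = 155
  … (15 splits in total)
  {S} + {J, R, L, T}: 22 + 92 = 114  ← best
Best: vehicle 1 D → S → D = 22; vehicle 2 D → R → J → L → T → D = 92; combined 114.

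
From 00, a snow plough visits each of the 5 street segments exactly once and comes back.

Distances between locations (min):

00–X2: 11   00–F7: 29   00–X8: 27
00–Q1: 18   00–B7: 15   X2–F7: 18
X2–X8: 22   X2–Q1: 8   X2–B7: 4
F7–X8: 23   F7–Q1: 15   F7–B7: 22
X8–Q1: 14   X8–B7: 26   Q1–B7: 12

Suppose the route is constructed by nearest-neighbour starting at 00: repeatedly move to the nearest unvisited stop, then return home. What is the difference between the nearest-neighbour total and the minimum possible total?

From 00: X2=11, B7=15, Q1=18, X8=27, F7=29 → choose X2 (11).
From X2: B7=4, Q1=8, F7=18, X8=22 → choose B7 (4).
From B7: Q1=12, F7=22, X8=26 → choose Q1 (12).
From Q1: X8=14, F7=15 → choose X8 (14).
From X8: F7=23 → choose F7 (23).
NN route 00 → X2 → B7 → Q1 → X8 → F7 → 00 costs 93.
Optimal: 00 → X2 → B7 → F7 → X8 → Q1 → 00 costs 92 (by enumerating all 60 distinct tours).
Excess = 93 − 92 = 1.

1 min longer than the optimal tour.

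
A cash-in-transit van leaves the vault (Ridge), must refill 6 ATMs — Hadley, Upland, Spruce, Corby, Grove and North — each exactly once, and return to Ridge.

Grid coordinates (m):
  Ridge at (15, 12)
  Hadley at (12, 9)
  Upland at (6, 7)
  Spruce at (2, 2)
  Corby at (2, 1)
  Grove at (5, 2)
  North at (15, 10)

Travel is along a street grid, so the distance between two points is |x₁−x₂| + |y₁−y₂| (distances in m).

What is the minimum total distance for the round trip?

48 m — the shortest possible round trip.

With 6 stops there are 6!/2 = 360 distinct round trips (a route and its reverse cost the same).
Ridge→Hadley→Upland→Spruce→Corby→Grove→North→Ridge: 6+8+9+1+4+18+2 = 48
Ridge→Hadley→Upland→Spruce→Corby→North→Grove→Ridge: 6+8+9+1+22+18+20 = 84
Ridge→Hadley→Upland→Spruce→Grove→Corby→North→Ridge: 6+8+9+3+4+22+2 = 54
Ridge→Hadley→Upland→Spruce→Grove→North→Corby→Ridge: 6+8+9+3+18+22+24 = 90
Ridge→Hadley→Upland→Spruce→North→Corby→Grove→Ridge: 6+8+9+21+22+4+20 = 90
Ridge→Hadley→Upland→Spruce→North→Grove→Corby→Ridge: 6+8+9+21+18+4+24 = 90
Ridge→Hadley→Upland→Corby→Spruce→Grove→North→Ridge: 6+8+10+1+3+18+2 = 48
Ridge→Hadley→Upland→Corby→Spruce→North→Grove→Ridge: 6+8+10+1+21+18+20 = 84
… (352 more)
The minimum is 48.
One optimal route: Ridge → Hadley → Upland → Spruce → Corby → Grove → North → Ridge (or its reverse).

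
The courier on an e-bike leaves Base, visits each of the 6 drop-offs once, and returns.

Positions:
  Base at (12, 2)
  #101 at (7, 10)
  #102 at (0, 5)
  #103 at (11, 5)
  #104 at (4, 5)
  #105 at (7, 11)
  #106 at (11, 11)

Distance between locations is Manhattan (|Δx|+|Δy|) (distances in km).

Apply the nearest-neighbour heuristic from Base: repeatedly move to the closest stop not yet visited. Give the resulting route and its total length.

Base → [#103:4 / #106:10 / #104:11 / #101:13 / #105:14 / #102:15] → #103 (4)
#103 → [#106:6 / #104:7 / #101:9 / #105:10 / #102:11] → #106 (6)
#106 → [#105:4 / #101:5 / #104:13 / #102:17] → #105 (4)
#105 → [#101:1 / #104:9 / #102:13] → #101 (1)
#101 → [#104:8 / #102:12] → #104 (8)
#104 → [#102:4] → #102 (4)
Return #102→Base: 15.
Total = 4 + 6 + 4 + 1 + 8 + 4 + 15 = 42.

42 km along Base → #103 → #106 → #105 → #101 → #104 → #102 → Base.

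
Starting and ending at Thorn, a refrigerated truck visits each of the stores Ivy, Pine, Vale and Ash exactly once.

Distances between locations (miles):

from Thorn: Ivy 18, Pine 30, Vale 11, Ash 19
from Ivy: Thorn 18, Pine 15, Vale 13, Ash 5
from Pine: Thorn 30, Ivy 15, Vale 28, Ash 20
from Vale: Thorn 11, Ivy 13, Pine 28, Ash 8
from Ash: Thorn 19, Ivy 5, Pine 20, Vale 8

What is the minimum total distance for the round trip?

With 4 stops there are 4!/2 = 12 distinct round trips (a route and its reverse cost the same).
Thorn → Ivy → Pine → Vale → Ash → Thorn: 18+15+28+8+19 = 88
Thorn → Ivy → Pine → Ash → Vale → Thorn: 18+15+20+8+11 = 72
Thorn → Ivy → Vale → Pine → Ash → Thorn: 18+13+28+20+19 = 98
Thorn → Ivy → Vale → Ash → Pine → Thorn: 18+13+8+20+30 = 89
Thorn → Ivy → Ash → Pine → Vale → Thorn: 18+5+20+28+11 = 82
Thorn → Ivy → Ash → Vale → Pine → Thorn: 18+5+8+28+30 = 89
Thorn → Pine → Ivy → Vale → Ash → Thorn: 30+15+13+8+19 = 85
Thorn → Pine → Ivy → Ash → Vale → Thorn: 30+15+5+8+11 = 69
Thorn → Pine → Vale → Ivy → Ash → Thorn: 30+28+13+5+19 = 95
Thorn → Pine → Ash → Ivy → Vale → Thorn: 30+20+5+13+11 = 79
Thorn → Vale → Ivy → Pine → Ash → Thorn: 11+13+15+20+19 = 78
Thorn → Vale → Pine → Ivy → Ash → Thorn: 11+28+15+5+19 = 78
The minimum is 69.
One optimal route: Thorn → Pine → Ivy → Ash → Vale → Thorn (or its reverse).

Minimum total distance: 69 miles.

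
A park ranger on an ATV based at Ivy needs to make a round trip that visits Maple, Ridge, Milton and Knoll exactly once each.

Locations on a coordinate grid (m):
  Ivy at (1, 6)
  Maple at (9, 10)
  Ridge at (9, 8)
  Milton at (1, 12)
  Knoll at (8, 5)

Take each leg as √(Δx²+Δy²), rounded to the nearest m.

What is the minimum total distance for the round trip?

Minimum total distance: 26 m.

With 4 stops there are 4!/2 = 12 distinct round trips (a route and its reverse cost the same).
Ivy-Maple-Ridge-Milton-Knoll-Ivy: 9+2+9+10+7 = 37
Ivy-Maple-Ridge-Knoll-Milton-Ivy: 9+2+3+10+6 = 30
Ivy-Maple-Milton-Ridge-Knoll-Ivy: 9+8+9+3+7 = 36
Ivy-Maple-Milton-Knoll-Ridge-Ivy: 9+8+10+3+8 = 38
Ivy-Maple-Knoll-Ridge-Milton-Ivy: 9+5+3+9+6 = 32
Ivy-Maple-Knoll-Milton-Ridge-Ivy: 9+5+10+9+8 = 41
Ivy-Ridge-Maple-Milton-Knoll-Ivy: 8+2+8+10+7 = 35
Ivy-Ridge-Maple-Knoll-Milton-Ivy: 8+2+5+10+6 = 31
Ivy-Ridge-Milton-Maple-Knoll-Ivy: 8+9+8+5+7 = 37
Ivy-Ridge-Knoll-Maple-Milton-Ivy: 8+3+5+8+6 = 30
Ivy-Milton-Maple-Ridge-Knoll-Ivy: 6+8+2+3+7 = 26
Ivy-Milton-Ridge-Maple-Knoll-Ivy: 6+9+2+5+7 = 29
The minimum is 26.
One optimal route: Ivy → Milton → Maple → Ridge → Knoll → Ivy (or its reverse).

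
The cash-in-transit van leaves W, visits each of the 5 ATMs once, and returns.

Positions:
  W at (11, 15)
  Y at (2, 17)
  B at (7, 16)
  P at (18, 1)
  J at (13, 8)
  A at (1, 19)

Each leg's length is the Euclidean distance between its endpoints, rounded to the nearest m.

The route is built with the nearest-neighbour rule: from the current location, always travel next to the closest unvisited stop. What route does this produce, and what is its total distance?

Total distance 52 m via the nearest-neighbour route W → B → Y → A → J → P → W.

W → [B:4 / J:7 / Y:9 / A:11 / P:16] → B (4)
B → [Y:5 / A:7 / J:10 / P:19] → Y (5)
Y → [A:2 / J:14 / P:23] → A (2)
A → [J:16 / P:25] → J (16)
J → [P:9] → P (9)
Return P→W: 16.
Total = 4 + 5 + 2 + 16 + 9 + 16 = 52.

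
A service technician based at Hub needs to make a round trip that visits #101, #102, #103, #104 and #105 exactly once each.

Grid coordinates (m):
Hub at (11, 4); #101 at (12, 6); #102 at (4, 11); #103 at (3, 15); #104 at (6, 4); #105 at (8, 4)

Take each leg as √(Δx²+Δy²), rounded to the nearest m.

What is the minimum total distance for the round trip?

Shortest round trip = 31 m.

With 5 stops there are 5!/2 = 60 distinct round trips (a route and its reverse cost the same).
Hub - #101 - #102 - #103 - #104 - #105 - Hub: 2+9+4+11+2+3 = 31
Hub - #101 - #102 - #103 - #105 - #104 - Hub: 2+9+4+12+2+5 = 34
Hub - #101 - #102 - #104 - #103 - #105 - Hub: 2+9+7+11+12+3 = 44
Hub - #101 - #102 - #104 - #105 - #103 - Hub: 2+9+7+2+12+14 = 46
Hub - #101 - #102 - #105 - #103 - #104 - Hub: 2+9+8+12+11+5 = 47
Hub - #101 - #102 - #105 - #104 - #103 - Hub: 2+9+8+2+11+14 = 46
Hub - #101 - #103 - #102 - #104 - #105 - Hub: 2+13+4+7+2+3 = 31
Hub - #101 - #103 - #102 - #105 - #104 - Hub: 2+13+4+8+2+5 = 34
Hub - #101 - #103 - #104 - #102 - #105 - Hub: 2+13+11+7+8+3 = 44
Hub - #101 - #103 - #104 - #105 - #102 - Hub: 2+13+11+2+8+10 = 46
Hub - #101 - #103 - #105 - #102 - #104 - Hub: 2+13+12+8+7+5 = 47
Hub - #101 - #103 - #105 - #104 - #102 - Hub: 2+13+12+2+7+10 = 46
Hub - #101 - #104 - #102 - #103 - #105 - Hub: 2+6+7+4+12+3 = 34
Hub - #101 - #104 - #102 - #105 - #103 - Hub: 2+6+7+8+12+14 = 49
… (46 more)
The minimum is 31.
One optimal route: Hub → #101 → #102 → #103 → #104 → #105 → Hub (or its reverse).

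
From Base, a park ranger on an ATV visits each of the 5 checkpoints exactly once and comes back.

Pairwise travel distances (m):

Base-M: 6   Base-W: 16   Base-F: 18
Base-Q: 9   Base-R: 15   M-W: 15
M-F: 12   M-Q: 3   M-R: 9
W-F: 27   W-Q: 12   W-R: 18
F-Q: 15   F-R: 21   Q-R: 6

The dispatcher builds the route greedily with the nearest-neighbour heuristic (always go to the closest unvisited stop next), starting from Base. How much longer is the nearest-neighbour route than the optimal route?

Excess over optimum: 5 m.

From Base: M=6, Q=9, R=15, W=16, F=18 → choose M (6).
From M: Q=3, R=9, F=12, W=15 → choose Q (3).
From Q: R=6, W=12, F=15 → choose R (6).
From R: W=18, F=21 → choose W (18).
From W: F=27 → choose F (27).
NN route Base → M → Q → R → W → F → Base costs 78.
Optimal: Base → M → F → Q → R → W → Base costs 73 (by enumerating all 60 distinct tours).
Excess = 78 − 73 = 5.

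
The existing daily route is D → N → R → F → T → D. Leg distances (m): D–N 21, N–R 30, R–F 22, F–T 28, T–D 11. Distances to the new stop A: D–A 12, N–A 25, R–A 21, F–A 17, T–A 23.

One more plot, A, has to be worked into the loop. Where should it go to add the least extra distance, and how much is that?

Adding 12 m by placing A on the F–T leg.

Insertion cost between consecutive stops i–j is d(i,A) + d(A,j) − d(i,j):
  between D and N: 12 + 25 − 21 = 16
  between N and R: 25 + 21 − 30 = 16
  between R and F: 21 + 17 − 22 = 16
  between F and T: 17 + 23 − 28 = 12
  between T and D: 23 + 12 − 11 = 24
Cheapest insertion is between F and T, adding 12.
New total = 112 + 12 = 124.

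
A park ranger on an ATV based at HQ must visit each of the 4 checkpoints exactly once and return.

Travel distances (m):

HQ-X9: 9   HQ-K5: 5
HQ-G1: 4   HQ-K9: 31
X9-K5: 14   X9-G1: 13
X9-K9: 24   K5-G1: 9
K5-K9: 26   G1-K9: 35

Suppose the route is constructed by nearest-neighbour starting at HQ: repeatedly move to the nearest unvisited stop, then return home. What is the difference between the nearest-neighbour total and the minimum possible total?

Excess over optimum: 10 m.

HQ: G1=4, K5=5, X9=9, K9=31 ⇒ G1
G1: K5=9, X9=13, K9=35 ⇒ K5
K5: X9=14, K9=26 ⇒ X9
X9: K9=24 ⇒ K9
NN route HQ → G1 → K5 → X9 → K9 → HQ costs 82.
Optimal: HQ → X9 → K9 → K5 → G1 → HQ costs 72 (by enumerating all 12 distinct tours).
Excess = 82 − 72 = 10.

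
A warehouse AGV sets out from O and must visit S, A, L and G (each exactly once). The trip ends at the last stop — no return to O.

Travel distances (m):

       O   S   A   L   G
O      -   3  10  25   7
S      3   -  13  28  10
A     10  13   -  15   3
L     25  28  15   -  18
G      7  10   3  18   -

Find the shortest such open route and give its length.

There are 4! = 24 possible orderings.
O - S - A - L - G: 3+13+15+18 = 49
O - S - A - G - L: 3+13+3+18 = 37
O - S - L - A - G: 3+28+15+3 = 49
O - S - L - G - A: 3+28+18+3 = 52
O - S - G - A - L: 3+10+3+15 = 31
O - S - G - L - A: 3+10+18+15 = 46
O - A - S - L - G: 10+13+28+18 = 69
O - A - S - G - L: 10+13+10+18 = 51
O - A - L - S - G: 10+15+28+10 = 63
O - A - L - G - S: 10+15+18+10 = 53
O - A - G - S - L: 10+3+10+28 = 51
O - A - G - L - S: 10+3+18+28 = 59
O - L - S - A - G: 25+28+13+3 = 69
O - L - S - G - A: 25+28+10+3 = 66
… (10 more)
The minimum is 31.
One shortest path: O → S → G → A → L.

Minimum one-way distance = 31 m.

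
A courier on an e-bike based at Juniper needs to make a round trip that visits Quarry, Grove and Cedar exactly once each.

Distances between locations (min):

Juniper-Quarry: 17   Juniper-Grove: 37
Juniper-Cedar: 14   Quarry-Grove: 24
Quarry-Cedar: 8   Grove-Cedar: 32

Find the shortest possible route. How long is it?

Shortest round trip = 83 min.

With 3 stops there are 3!/2 = 3 distinct round trips (a route and its reverse cost the same).
Juniper→Quarry→Grove→Cedar→Juniper: 17+24+32+14 = 87
Juniper→Quarry→Cedar→Grove→Juniper: 17+8+32+37 = 94
Juniper→Grove→Quarry→Cedar→Juniper: 37+24+8+14 = 83
The minimum is 83.
One optimal route: Juniper → Grove → Quarry → Cedar → Juniper (or its reverse).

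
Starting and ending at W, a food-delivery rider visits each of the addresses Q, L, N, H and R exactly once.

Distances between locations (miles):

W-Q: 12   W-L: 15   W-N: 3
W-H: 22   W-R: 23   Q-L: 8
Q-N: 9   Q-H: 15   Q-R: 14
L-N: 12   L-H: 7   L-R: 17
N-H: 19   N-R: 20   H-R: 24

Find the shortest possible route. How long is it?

Minimum total distance: 72 miles.

There are 60 distinct closed tours to check (reversals are equivalent).
W → Q → L → N → H → R → W: 12+8+12+19+24+23 = 98
W → Q → L → N → R → H → W: 12+8+12+20+24+22 = 98
W → Q → L → H → N → R → W: 12+8+7+19+20+23 = 89
W → Q → L → H → R → N → W: 12+8+7+24+20+3 = 74
W → Q → L → R → N → H → W: 12+8+17+20+19+22 = 98
W → Q → L → R → H → N → W: 12+8+17+24+19+3 = 83
W → Q → N → L → H → R → W: 12+9+12+7+24+23 = 87
W → Q → N → L → R → H → W: 12+9+12+17+24+22 = 96
W → Q → N → H → L → R → W: 12+9+19+7+17+23 = 87
W → Q → N → H → R → L → W: 12+9+19+24+17+15 = 96
W → Q → N → R → L → H → W: 12+9+20+17+7+22 = 87
W → Q → N → R → H → L → W: 12+9+20+24+7+15 = 87
W → Q → H → L → N → R → W: 12+15+7+12+20+23 = 89
W → Q → H → L → R → N → W: 12+15+7+17+20+3 = 74
… (46 more)
W → Q → R → L → H → N → W: 12+14+17+7+19+3 = 72  ← best
The minimum is 72.
One optimal route: W → Q → R → L → H → N → W (or its reverse).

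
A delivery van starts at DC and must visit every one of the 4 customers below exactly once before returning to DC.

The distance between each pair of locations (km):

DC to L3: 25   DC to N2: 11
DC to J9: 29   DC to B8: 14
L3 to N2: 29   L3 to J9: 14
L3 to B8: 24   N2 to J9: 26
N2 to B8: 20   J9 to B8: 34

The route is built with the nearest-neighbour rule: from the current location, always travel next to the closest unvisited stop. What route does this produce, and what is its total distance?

DC → [N2:11 / B8:14 / L3:25 / J9:29] → N2 (11)
N2 → [B8:20 / J9:26 / L3:29] → B8 (20)
B8 → [L3:24 / J9:34] → L3 (24)
L3 → [J9:14] → J9 (14)
Return J9→DC: 29.
Total = 11 + 20 + 24 + 14 + 29 = 98.

98 km along DC → N2 → B8 → L3 → J9 → DC.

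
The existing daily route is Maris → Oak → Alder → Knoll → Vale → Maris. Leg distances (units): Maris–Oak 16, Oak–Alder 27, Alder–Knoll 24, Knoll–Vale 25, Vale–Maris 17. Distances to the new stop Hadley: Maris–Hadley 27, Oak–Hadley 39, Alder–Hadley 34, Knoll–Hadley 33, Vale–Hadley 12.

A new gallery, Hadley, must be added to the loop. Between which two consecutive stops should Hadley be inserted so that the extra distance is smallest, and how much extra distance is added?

Minimum extra distance: 20, inserting Hadley between Knoll and Vale.

Insertion cost between consecutive stops i–j is d(i,Hadley) + d(Hadley,j) − d(i,j):
  between Maris and Oak: 27 + 39 − 16 = 50
  between Oak and Alder: 39 + 34 − 27 = 46
  between Alder and Knoll: 34 + 33 − 24 = 43
  between Knoll and Vale: 33 + 12 − 25 = 20
  between Vale and Maris: 12 + 27 − 17 = 22
Cheapest insertion is between Knoll and Vale, adding 20.
New total = 109 + 20 = 129.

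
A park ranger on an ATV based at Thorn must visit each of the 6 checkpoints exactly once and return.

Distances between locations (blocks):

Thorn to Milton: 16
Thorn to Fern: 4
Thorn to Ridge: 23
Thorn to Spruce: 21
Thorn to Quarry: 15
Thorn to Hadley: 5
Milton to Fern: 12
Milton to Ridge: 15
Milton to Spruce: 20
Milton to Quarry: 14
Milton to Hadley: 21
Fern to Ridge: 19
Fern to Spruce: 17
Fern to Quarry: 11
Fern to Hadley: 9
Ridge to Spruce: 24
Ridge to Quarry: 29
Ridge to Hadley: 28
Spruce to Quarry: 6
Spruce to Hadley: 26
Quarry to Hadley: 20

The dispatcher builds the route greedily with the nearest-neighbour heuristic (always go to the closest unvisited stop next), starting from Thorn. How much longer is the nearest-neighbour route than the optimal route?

The nearest-neighbour route is 11 blocks longer than optimal.

Thorn: Fern=4, Hadley=5, Quarry=15, Milton=16, Spruce=21, Ridge=23 ⇒ Fern
Fern: Hadley=9, Quarry=11, Milton=12, Spruce=17, Ridge=19 ⇒ Hadley
Hadley: Quarry=20, Milton=21, Spruce=26, Ridge=28 ⇒ Quarry
Quarry: Spruce=6, Milton=14, Ridge=29 ⇒ Spruce
Spruce: Milton=20, Ridge=24 ⇒ Milton
Milton: Ridge=15 ⇒ Ridge
NN route Thorn → Fern → Hadley → Quarry → Spruce → Milton → Ridge → Thorn costs 97.
Optimal: Thorn → Milton → Ridge → Spruce → Quarry → Fern → Hadley → Thorn costs 86 (by enumerating all 360 distinct tours).
Excess = 97 − 86 = 11.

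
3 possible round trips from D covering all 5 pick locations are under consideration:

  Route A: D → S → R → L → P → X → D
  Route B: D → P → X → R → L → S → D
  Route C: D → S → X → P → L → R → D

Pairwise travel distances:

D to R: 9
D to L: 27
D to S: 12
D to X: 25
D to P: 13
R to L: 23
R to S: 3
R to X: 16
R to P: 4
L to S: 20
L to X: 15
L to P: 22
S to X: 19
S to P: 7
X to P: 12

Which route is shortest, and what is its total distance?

96 — Route B is the shortest.

Route A: 12 + 3 + 23 + 22 + 12 + 25 = 97
Route B: 13 + 12 + 16 + 23 + 20 + 12 = 96
Route C: 12 + 19 + 12 + 22 + 23 + 9 = 97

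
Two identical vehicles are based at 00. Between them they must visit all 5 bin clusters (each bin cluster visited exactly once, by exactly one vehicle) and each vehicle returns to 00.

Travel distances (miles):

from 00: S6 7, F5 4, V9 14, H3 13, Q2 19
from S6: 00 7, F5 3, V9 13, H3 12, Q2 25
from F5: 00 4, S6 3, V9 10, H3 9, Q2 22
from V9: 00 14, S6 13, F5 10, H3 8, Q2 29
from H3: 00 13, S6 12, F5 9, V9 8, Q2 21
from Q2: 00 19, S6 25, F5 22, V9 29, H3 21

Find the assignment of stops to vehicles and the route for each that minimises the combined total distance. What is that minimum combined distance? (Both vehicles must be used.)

Try each way of splitting the stops between the two vehicles (each non-empty) and, for each split, find the best tour for each vehicle:
  {S6} + {F5, V9, H3, Q2}: 14 + 62 = 76
  {F5} + {S6, V9, H3, Q2}: 8 + 68 = 76
  {S6, F5} + {V9, H3, Q2}: 14 + 62 = 76
  {V9} + {S6, F5, H3, Q2}: 28 + 59 = 87
  {S6, V9} + {F5, H3, Q2}: 34 + 53 = 87
  {F5, V9} + {S6, H3, Q2}: 28 + 59 = 87
  … (15 splits in total)
Best: vehicle 1 00 → S6 → 00 = 14; vehicle 2 00 → F5 → V9 → H3 → Q2 → 00 = 62; combined 76.

76 miles — the smallest possible combined total.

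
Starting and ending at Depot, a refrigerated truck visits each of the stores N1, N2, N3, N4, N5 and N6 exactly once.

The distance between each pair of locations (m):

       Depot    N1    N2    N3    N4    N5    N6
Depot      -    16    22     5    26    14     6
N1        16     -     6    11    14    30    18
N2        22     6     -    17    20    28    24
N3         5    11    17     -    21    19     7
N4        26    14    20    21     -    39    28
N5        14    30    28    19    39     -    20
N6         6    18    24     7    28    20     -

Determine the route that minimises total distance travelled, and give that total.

Minimum total distance: 96 m.

There are 360 distinct closed tours to check (reversals are equivalent).
Depot→N1→N2→N3→N4→N5→N6→Depot: 16+6+17+21+39+20+6 = 125
Depot→N1→N2→N3→N4→N6→N5→Depot: 16+6+17+21+28+20+14 = 122
Depot→N1→N2→N3→N5→N4→N6→Depot: 16+6+17+19+39+28+6 = 131
Depot→N1→N2→N3→N5→N6→N4→Depot: 16+6+17+19+20+28+26 = 132
Depot→N1→N2→N3→N6→N4→N5→Depot: 16+6+17+7+28+39+14 = 127
Depot→N1→N2→N3→N6→N5→N4→Depot: 16+6+17+7+20+39+26 = 131
Depot→N1→N2→N4→N3→N5→N6→Depot: 16+6+20+21+19+20+6 = 108
Depot→N1→N2→N4→N3→N6→N5→Depot: 16+6+20+21+7+20+14 = 104
… (352 more)
Depot→N5→N2→N1→N4→N3→N6→Depot: 14+28+6+14+21+7+6 = 96  ← best
The minimum is 96.
One optimal route: Depot → N5 → N2 → N1 → N4 → N3 → N6 → Depot (or its reverse).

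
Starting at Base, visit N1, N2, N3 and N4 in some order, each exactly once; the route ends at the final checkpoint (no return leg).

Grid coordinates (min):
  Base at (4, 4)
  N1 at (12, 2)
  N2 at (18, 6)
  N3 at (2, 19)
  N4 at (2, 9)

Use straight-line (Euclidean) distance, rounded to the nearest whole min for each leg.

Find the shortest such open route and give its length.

Shortest open route: 41 min.

There are 4! = 24 possible orderings.
Base→N1→N2→N3→N4: 8+7+21+10 = 46
Base→N1→N2→N4→N3: 8+7+16+10 = 41
Base→N1→N3→N2→N4: 8+20+21+16 = 65
Base→N1→N3→N4→N2: 8+20+10+16 = 54
Base→N1→N4→N2→N3: 8+12+16+21 = 57
Base→N1→N4→N3→N2: 8+12+10+21 = 51
Base→N2→N1→N3→N4: 14+7+20+10 = 51
Base→N2→N1→N4→N3: 14+7+12+10 = 43
Base→N2→N3→N1→N4: 14+21+20+12 = 67
Base→N2→N3→N4→N1: 14+21+10+12 = 57
Base→N2→N4→N1→N3: 14+16+12+20 = 62
Base→N2→N4→N3→N1: 14+16+10+20 = 60
Base→N3→N1→N2→N4: 15+20+7+16 = 58
Base→N3→N1→N4→N2: 15+20+12+16 = 63
… (10 more)
The minimum is 41.
One shortest path: Base → N1 → N2 → N4 → N3.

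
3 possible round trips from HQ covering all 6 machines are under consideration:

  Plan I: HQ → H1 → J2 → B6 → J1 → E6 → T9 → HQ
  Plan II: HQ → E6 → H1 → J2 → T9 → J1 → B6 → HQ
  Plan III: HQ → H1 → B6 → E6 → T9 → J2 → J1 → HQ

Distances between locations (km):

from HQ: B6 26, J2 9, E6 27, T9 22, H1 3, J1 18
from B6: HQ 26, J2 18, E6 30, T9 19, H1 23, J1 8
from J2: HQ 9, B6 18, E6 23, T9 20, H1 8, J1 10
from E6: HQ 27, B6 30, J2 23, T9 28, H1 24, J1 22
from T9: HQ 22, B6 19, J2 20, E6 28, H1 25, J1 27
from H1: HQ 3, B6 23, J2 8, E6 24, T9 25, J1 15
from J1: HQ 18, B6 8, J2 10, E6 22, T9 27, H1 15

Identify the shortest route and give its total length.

Shortest is Plan I, total 109 km.

Plan I: 3 + 8 + 18 + 8 + 22 + 28 + 22 = 109
Plan II: 27 + 24 + 8 + 20 + 27 + 8 + 26 = 140
Plan III: 3 + 23 + 30 + 28 + 20 + 10 + 18 = 132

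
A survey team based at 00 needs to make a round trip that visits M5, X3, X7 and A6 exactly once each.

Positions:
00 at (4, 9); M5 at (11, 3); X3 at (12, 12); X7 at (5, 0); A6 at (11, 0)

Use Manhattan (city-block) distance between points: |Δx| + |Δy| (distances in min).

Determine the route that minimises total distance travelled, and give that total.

Minimum total distance: 40 min.

00 → M5 → X3 → X7 → A6 → 00: 13+10+19+6+16 = 64
00 → M5 → X3 → A6 → X7 → 00: 13+10+13+6+10 = 52
00 → M5 → X7 → X3 → A6 → 00: 13+9+19+13+16 = 70
00 → M5 → X7 → A6 → X3 → 00: 13+9+6+13+11 = 52
00 → M5 → A6 → X3 → X7 → 00: 13+3+13+19+10 = 58
00 → M5 → A6 → X7 → X3 → 00: 13+3+6+19+11 = 52
00 → X3 → M5 → X7 → A6 → 00: 11+10+9+6+16 = 52
00 → X3 → M5 → A6 → X7 → 00: 11+10+3+6+10 = 40
00 → X3 → X7 → M5 → A6 → 00: 11+19+9+3+16 = 58
00 → X3 → A6 → M5 → X7 → 00: 11+13+3+9+10 = 46
00 → X7 → M5 → X3 → A6 → 00: 10+9+10+13+16 = 58
00 → X7 → X3 → M5 → A6 → 00: 10+19+10+3+16 = 58
The minimum is 40.
One optimal route: 00 → X3 → M5 → A6 → X7 → 00 (or its reverse).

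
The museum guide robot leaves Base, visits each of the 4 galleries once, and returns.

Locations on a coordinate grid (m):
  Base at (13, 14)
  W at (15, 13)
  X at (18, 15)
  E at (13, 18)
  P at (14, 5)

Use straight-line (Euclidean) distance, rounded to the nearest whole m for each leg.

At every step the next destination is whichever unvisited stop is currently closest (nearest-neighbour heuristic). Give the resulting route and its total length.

At Base the remaining stops are W 2, E 4, X 5, P 9; go to W.
At W the remaining stops are X 4, E 5, P 8; go to X.
At X the remaining stops are E 6, P 11; go to E.
At E the remaining stops are P 13; go to P.
Return P→Base: 9.
Total = 2 + 4 + 6 + 13 + 9 = 34.

Total distance 34 m via the nearest-neighbour route Base → W → X → E → P → Base.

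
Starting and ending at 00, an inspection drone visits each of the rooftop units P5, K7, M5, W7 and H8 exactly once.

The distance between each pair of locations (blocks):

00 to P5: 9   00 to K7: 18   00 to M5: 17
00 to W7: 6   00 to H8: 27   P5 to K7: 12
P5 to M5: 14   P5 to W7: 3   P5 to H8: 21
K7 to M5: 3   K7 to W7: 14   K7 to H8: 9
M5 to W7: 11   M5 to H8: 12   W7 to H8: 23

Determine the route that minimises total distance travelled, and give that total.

Shortest round trip = 59 blocks.

There are 60 distinct closed tours to check (reversals are equivalent).
00-P5-K7-M5-W7-H8-00: 9+12+3+11+23+27 = 85
00-P5-K7-M5-H8-W7-00: 9+12+3+12+23+6 = 65
00-P5-K7-W7-M5-H8-00: 9+12+14+11+12+27 = 85
00-P5-K7-W7-H8-M5-00: 9+12+14+23+12+17 = 87
00-P5-K7-H8-M5-W7-00: 9+12+9+12+11+6 = 59
00-P5-K7-H8-W7-M5-00: 9+12+9+23+11+17 = 81
00-P5-M5-K7-W7-H8-00: 9+14+3+14+23+27 = 90
00-P5-M5-K7-H8-W7-00: 9+14+3+9+23+6 = 64
00-P5-M5-W7-K7-H8-00: 9+14+11+14+9+27 = 84
00-P5-M5-W7-H8-K7-00: 9+14+11+23+9+18 = 84
00-P5-M5-H8-K7-W7-00: 9+14+12+9+14+6 = 64
00-P5-M5-H8-W7-K7-00: 9+14+12+23+14+18 = 90
00-P5-W7-K7-M5-H8-00: 9+3+14+3+12+27 = 68
00-P5-W7-K7-H8-M5-00: 9+3+14+9+12+17 = 64
… (46 more)
The minimum is 59.
One optimal route: 00 → P5 → K7 → H8 → M5 → W7 → 00 (or its reverse).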